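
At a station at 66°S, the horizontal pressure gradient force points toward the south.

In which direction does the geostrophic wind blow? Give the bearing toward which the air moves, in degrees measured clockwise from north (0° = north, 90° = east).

090°

The pressure-gradient force points toward the south (bearing 180°).
Geostrophic balance: in the Southern Hemisphere the Coriolis force deflects motion to the left, so the geostrophic wind blows 90° to the left of the pressure-gradient force (low pressure on the right).
Rotating 180° by 90° counterclockwise gives 090° — the wind blows toward the east.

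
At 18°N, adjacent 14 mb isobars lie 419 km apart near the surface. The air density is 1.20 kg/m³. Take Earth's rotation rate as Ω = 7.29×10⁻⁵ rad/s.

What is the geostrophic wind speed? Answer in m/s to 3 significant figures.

61.8 m/s

Coriolis parameter at 18°N:
f = 2Ω sin φ = 2 × 7.29×10⁻⁵ × sin 18° = 4.51×10⁻⁵ s⁻¹
Pressure gradient: |∂P/∂n| = 1400 Pa / 419000 m = 3.34×10⁻³ Pa/m
Geostrophic balance (pressure-gradient force = Coriolis force):
V_g = (1/(fρ)) |∂P/∂n| = 3.34×10⁻³ / (4.51×10⁻⁵ × 1.20) = 61.8 m/s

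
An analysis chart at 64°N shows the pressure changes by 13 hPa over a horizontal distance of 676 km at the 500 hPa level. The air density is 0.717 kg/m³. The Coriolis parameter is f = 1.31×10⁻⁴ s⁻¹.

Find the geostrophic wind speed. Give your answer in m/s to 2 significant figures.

Pressure gradient: |∂P/∂n| = 1300 Pa / 676000 m = 1.92×10⁻³ Pa/m
Geostrophic balance (pressure-gradient force = Coriolis force):
V_g = (1/(fρ)) |∂P/∂n| = 1.92×10⁻³ / (1.31×10⁻⁴ × 0.717) = 20.5 m/s

20 m/s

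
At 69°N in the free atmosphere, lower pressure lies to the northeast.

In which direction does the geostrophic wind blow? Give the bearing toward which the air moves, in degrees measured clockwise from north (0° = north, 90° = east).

135°

The pressure-gradient force points toward the northeast (bearing 045°).
Geostrophic balance: in the Northern Hemisphere the Coriolis force deflects motion to the right, so the geostrophic wind blows 90° to the right of the pressure-gradient force (low pressure on the left).
Rotating 045° by 90° clockwise gives 135° — the wind blows toward the southeast.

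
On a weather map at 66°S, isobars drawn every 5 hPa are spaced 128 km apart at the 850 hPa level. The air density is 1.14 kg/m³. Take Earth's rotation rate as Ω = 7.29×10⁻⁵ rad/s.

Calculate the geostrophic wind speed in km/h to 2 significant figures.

Coriolis parameter at 66°S:
f = 2Ω sin φ = 2 × 7.29×10⁻⁵ × sin 66° = 1.33×10⁻⁴ s⁻¹
Pressure gradient: |∂P/∂n| = 500 Pa / 128000 m = 3.91×10⁻³ Pa/m
Geostrophic balance (pressure-gradient force = Coriolis force):
V_g = (1/(fρ)) |∂P/∂n| = 3.91×10⁻³ / (1.33×10⁻⁴ × 1.14) = 25.7 m/s
Converting: 25.7 m/s × 3.6 = 93 km/h

93 km/h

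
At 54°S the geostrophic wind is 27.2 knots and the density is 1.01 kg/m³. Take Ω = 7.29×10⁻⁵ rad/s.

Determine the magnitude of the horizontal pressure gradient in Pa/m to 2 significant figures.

1.7×10⁻³ Pa/m

Coriolis parameter at 54°S:
f = 2Ω sin φ = 2 × 7.29×10⁻⁵ × sin 54° = 1.18×10⁻⁴ s⁻¹
Wind speed in SI: 27.2 knots = 14.0 m/s
Geostrophic balance rearranged: |∂P/∂n| = f ρ V_g
|∂P/∂n| = 1.18×10⁻⁴ × 1.01 × 14.0 = 1.67×10⁻³ Pa/m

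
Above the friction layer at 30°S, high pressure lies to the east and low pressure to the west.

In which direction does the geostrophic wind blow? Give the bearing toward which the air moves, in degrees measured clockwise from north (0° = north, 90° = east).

The pressure-gradient force points toward the west (bearing 270°).
Geostrophic balance: in the Southern Hemisphere the Coriolis force deflects motion to the left, so the geostrophic wind blows 90° to the left of the pressure-gradient force (low pressure on the right).
Rotating 270° by 90° counterclockwise gives 180° — the wind blows toward the south.

180°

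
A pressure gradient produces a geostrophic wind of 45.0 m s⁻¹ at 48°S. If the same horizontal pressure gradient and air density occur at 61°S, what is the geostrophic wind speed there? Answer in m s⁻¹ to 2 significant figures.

38 m s⁻¹

With the same pressure gradient and density, V_g ∝ 1/f ∝ 1/sin φ.
V₂ = V₁ · sin φ₁ / sin φ₂ = 45.0 × sin 48° / sin 61°
V₂ = 45.0 × 0.7431/0.8746 = 38 m s⁻¹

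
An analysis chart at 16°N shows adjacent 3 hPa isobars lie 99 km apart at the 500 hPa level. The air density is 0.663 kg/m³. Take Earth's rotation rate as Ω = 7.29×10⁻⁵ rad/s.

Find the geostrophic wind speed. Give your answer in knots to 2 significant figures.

220 knots

Coriolis parameter at 16°N:
f = 2Ω sin φ = 2 × 7.29×10⁻⁵ × sin 16° = 4.02×10⁻⁵ s⁻¹
Pressure gradient: |∂P/∂n| = 300 Pa / 99000 m = 3.03×10⁻³ Pa/m
Geostrophic balance (pressure-gradient force = Coriolis force):
V_g = (1/(fρ)) |∂P/∂n| = 3.03×10⁻³ / (4.02×10⁻⁵ × 0.663) = 114 m/s
Converting: 114 m/s × 1.944 = 220 knots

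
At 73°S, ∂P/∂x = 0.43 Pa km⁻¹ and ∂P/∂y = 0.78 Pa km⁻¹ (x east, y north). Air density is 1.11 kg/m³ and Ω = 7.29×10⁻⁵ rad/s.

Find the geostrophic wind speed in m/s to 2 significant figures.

Coriolis parameter at 73°S:
f = 2Ω sin φ = 2 × 7.29×10⁻⁵ × sin 73° = 1.39×10⁻⁴ s⁻¹
In the Southern Hemisphere f is negative: f = −1.39×10⁻⁴ s⁻¹.
Component geostrophic relations (x east, y north):
u_g = −(1/(fρ)) ∂P/∂y,  v_g = (1/(fρ)) ∂P/∂x
u_g = −(0.78×10⁻³)/(−1.39×10⁻⁴ × 1.11) = 5.04 m/s;  v_g = (0.43×10⁻³)/(−1.39×10⁻⁴ × 1.11) = −2.78 m/s
|V_g| = √(u_g² + v_g²) = 5.75 m/s

5.8 m/s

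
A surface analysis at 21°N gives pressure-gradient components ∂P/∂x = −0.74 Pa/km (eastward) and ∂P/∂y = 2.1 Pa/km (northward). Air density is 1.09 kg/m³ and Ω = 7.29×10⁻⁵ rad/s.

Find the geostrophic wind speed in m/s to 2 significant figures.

39 m/s

Coriolis parameter at 21°N:
f = 2Ω sin φ = 2 × 7.29×10⁻⁵ × sin 21° = 5.23×10⁻⁵ s⁻¹
Component geostrophic relations (x east, y north):
u_g = −(1/(fρ)) ∂P/∂y,  v_g = (1/(fρ)) ∂P/∂x
u_g = −(2.1×10⁻³)/(5.23×10⁻⁵ × 1.09) = −36.9 m/s;  v_g = (−0.74×10⁻³)/(5.23×10⁻⁵ × 1.09) = −13.0 m/s
|V_g| = √(u_g² + v_g²) = 39.1 m/s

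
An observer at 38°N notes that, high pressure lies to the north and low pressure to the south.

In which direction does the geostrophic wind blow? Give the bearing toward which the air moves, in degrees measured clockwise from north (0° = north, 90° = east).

270°

The pressure-gradient force points toward the south (bearing 180°).
Geostrophic balance: in the Northern Hemisphere the Coriolis force deflects motion to the right, so the geostrophic wind blows 90° to the right of the pressure-gradient force (low pressure on the left).
Rotating 180° by 90° clockwise gives 270° — the wind blows toward the west.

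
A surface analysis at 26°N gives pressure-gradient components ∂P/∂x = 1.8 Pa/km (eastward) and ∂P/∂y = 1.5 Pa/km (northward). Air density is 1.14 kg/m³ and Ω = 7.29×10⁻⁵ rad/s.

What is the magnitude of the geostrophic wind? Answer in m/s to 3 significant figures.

Coriolis parameter at 26°N:
f = 2Ω sin φ = 2 × 7.29×10⁻⁵ × sin 26° = 6.39×10⁻⁵ s⁻¹
Component geostrophic relations (x east, y north):
u_g = −(1/(fρ)) ∂P/∂y,  v_g = (1/(fρ)) ∂P/∂x
u_g = −(1.5×10⁻³)/(6.39×10⁻⁵ × 1.14) = −20.6 m/s;  v_g = (1.8×10⁻³)/(6.39×10⁻⁵ × 1.14) = 24.7 m/s
|V_g| = √(u_g² + v_g²) = 32.2 m/s

32.2 m/s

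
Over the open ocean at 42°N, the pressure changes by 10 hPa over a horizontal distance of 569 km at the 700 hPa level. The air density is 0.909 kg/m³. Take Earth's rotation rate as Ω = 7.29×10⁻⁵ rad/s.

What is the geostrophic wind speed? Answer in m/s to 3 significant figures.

19.8 m/s

Coriolis parameter at 42°N:
f = 2Ω sin φ = 2 × 7.29×10⁻⁵ × sin 42° = 9.76×10⁻⁵ s⁻¹
Pressure gradient: |∂P/∂n| = 1000 Pa / 569000 m = 1.76×10⁻³ Pa/m
Geostrophic balance (pressure-gradient force = Coriolis force):
V_g = (1/(fρ)) |∂P/∂n| = 1.76×10⁻³ / (9.76×10⁻⁵ × 0.909) = 19.8 m/s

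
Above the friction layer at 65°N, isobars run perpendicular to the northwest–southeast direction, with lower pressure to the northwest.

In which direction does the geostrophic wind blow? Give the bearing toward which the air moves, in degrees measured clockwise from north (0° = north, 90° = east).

The pressure-gradient force points toward the northwest (bearing 315°).
Geostrophic balance: in the Northern Hemisphere the Coriolis force deflects motion to the right, so the geostrophic wind blows 90° to the right of the pressure-gradient force (low pressure on the left).
Rotating 315° by 90° clockwise gives 045° — the wind blows toward the northeast.

045°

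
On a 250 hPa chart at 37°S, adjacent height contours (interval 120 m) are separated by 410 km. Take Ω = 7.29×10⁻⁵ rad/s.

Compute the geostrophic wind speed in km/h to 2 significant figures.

Coriolis parameter at 37°S:
f = 2Ω sin φ = 2 × 7.29×10⁻⁵ × sin 37° = 8.77×10⁻⁵ s⁻¹
Height gradient: |∂Z/∂n| = 120 m / 410000 m = 2.93×10⁻⁴
On a pressure surface, geostrophic balance gives V_g = (g/f)|∂Z/∂n|:
V_g = 9.81 × 2.93×10⁻⁴ / 8.77×10⁻⁵ = 32.7 m/s
Converting: 32.7 m/s × 3.6 = 120 km/h

120 km/h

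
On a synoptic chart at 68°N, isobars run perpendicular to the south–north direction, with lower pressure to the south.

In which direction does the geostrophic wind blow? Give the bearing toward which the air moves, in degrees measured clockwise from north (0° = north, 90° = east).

The pressure-gradient force points toward the south (bearing 180°).
Geostrophic balance: in the Northern Hemisphere the Coriolis force deflects motion to the right, so the geostrophic wind blows 90° to the right of the pressure-gradient force (low pressure on the left).
Rotating 180° by 90° clockwise gives 270° — the wind blows toward the west.

270°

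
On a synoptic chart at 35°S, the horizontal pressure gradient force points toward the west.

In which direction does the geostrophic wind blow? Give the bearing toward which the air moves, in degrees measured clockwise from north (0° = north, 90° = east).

180°

The pressure-gradient force points toward the west (bearing 270°).
Geostrophic balance: in the Southern Hemisphere the Coriolis force deflects motion to the left, so the geostrophic wind blows 90° to the left of the pressure-gradient force (low pressure on the right).
Rotating 270° by 90° counterclockwise gives 180° — the wind blows toward the south.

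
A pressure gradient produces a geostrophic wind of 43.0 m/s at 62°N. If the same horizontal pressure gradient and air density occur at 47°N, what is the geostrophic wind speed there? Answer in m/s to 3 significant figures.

51.9 m/s

With the same pressure gradient and density, V_g ∝ 1/f ∝ 1/sin φ.
V₂ = V₁ · sin φ₁ / sin φ₂ = 43.0 × sin 62° / sin 47°
V₂ = 43.0 × 0.8829/0.7314 = 51.9 m/s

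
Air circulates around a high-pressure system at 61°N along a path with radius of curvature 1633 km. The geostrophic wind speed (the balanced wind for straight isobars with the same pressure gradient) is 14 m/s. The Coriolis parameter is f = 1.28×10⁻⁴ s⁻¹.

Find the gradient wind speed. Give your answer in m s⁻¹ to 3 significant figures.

Around a high, pressure-gradient force acts outward with centrifugal, so Coriolis balances both:
fV = (1/ρ)|∂P/∂n| + V²/R  →  V² − fR·V + fR·V_g = 0
With fR = 1.28×10⁻⁴ × 1633×10³ m = 209 m/s:
V = [fR − √((fR)² − 4 fR V_g)]/2 = [209 − √(209² − 4×209×14)]/2 = 15.1 m/s
Supergeostrophic (V > V_g = 14 m/s), as expected around a high.

15.1 m s⁻¹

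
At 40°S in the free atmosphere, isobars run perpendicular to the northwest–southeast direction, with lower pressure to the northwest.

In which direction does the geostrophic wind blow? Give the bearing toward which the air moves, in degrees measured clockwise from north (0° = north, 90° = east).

225°

The pressure-gradient force points toward the northwest (bearing 315°).
Geostrophic balance: in the Southern Hemisphere the Coriolis force deflects motion to the left, so the geostrophic wind blows 90° to the left of the pressure-gradient force (low pressure on the right).
Rotating 315° by 90° counterclockwise gives 225° — the wind blows toward the southwest.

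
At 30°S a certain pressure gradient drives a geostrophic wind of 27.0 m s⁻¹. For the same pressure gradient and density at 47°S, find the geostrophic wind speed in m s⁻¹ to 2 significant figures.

18 m s⁻¹

With the same pressure gradient and density, V_g ∝ 1/f ∝ 1/sin φ.
V₂ = V₁ · sin φ₁ / sin φ₂ = 27.0 × sin 30° / sin 47°
V₂ = 27.0 × 0.5000/0.7314 = 18 m s⁻¹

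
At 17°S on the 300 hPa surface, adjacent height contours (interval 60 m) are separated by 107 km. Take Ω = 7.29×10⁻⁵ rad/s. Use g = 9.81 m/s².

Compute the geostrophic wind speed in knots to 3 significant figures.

251 knots

Coriolis parameter at 17°S:
f = 2Ω sin φ = 2 × 7.29×10⁻⁵ × sin 17° = 4.26×10⁻⁵ s⁻¹
Height gradient: |∂Z/∂n| = 60 m / 107000 m = 5.61×10⁻⁴
On a pressure surface, geostrophic balance gives V_g = (g/f)|∂Z/∂n|:
V_g = 9.81 × 5.61×10⁻⁴ / 4.26×10⁻⁵ = 129 m/s
Converting: 129 m/s × 1.944 = 251 knots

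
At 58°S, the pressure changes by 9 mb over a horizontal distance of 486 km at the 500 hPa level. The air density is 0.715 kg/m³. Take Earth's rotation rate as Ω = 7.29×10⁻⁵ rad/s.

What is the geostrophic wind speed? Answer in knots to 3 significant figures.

40.7 knots

Coriolis parameter at 58°S:
f = 2Ω sin φ = 2 × 7.29×10⁻⁵ × sin 58° = 1.24×10⁻⁴ s⁻¹
Pressure gradient: |∂P/∂n| = 900 Pa / 486000 m = 1.85×10⁻³ Pa/m
Geostrophic balance (pressure-gradient force = Coriolis force):
V_g = (1/(fρ)) |∂P/∂n| = 1.85×10⁻³ / (1.24×10⁻⁴ × 0.715) = 20.9 m/s
Converting: 20.9 m/s × 1.944 = 40.7 knots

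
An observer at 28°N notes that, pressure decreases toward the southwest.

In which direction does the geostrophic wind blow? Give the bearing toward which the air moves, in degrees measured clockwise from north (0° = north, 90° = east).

The pressure-gradient force points toward the southwest (bearing 225°).
Geostrophic balance: in the Northern Hemisphere the Coriolis force deflects motion to the right, so the geostrophic wind blows 90° to the right of the pressure-gradient force (low pressure on the left).
Rotating 225° by 90° clockwise gives 315° — the wind blows toward the northwest.

315°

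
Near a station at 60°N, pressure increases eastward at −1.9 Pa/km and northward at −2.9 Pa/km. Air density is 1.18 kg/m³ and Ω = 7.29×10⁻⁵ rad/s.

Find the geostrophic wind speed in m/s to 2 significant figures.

Coriolis parameter at 60°N:
f = 2Ω sin φ = 2 × 7.29×10⁻⁵ × sin 60° = 1.26×10⁻⁴ s⁻¹
Component geostrophic relations (x east, y north):
u_g = −(1/(fρ)) ∂P/∂y,  v_g = (1/(fρ)) ∂P/∂x
u_g = −(−2.9×10⁻³)/(1.26×10⁻⁴ × 1.18) = 19.5 m/s;  v_g = (−1.9×10⁻³)/(1.26×10⁻⁴ × 1.18) = −12.8 m/s
|V_g| = √(u_g² + v_g²) = 23.3 m/s

23 m/s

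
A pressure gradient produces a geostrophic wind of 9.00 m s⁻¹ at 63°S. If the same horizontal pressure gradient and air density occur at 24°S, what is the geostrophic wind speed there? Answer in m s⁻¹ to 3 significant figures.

With the same pressure gradient and density, V_g ∝ 1/f ∝ 1/sin φ.
V₂ = V₁ · sin φ₁ / sin φ₂ = 9.00 × sin 63° / sin 24°
V₂ = 9.00 × 0.8910/0.4067 = 19.7 m s⁻¹

19.7 m s⁻¹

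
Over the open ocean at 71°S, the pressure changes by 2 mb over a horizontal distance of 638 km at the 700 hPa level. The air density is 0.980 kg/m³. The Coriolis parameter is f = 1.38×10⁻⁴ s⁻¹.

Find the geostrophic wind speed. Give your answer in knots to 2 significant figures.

Pressure gradient: |∂P/∂n| = 200 Pa / 638000 m = 3.13×10⁻⁴ Pa/m
Geostrophic balance (pressure-gradient force = Coriolis force):
V_g = (1/(fρ)) |∂P/∂n| = 3.13×10⁻⁴ / (1.38×10⁻⁴ × 0.980) = 2.32 m/s
Converting: 2.32 m/s × 1.944 = 4.5 knots

4.5 knots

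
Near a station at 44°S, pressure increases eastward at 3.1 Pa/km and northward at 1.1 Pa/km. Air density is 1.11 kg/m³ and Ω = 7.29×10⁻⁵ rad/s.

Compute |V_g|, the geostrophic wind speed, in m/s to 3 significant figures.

Coriolis parameter at 44°S:
f = 2Ω sin φ = 2 × 7.29×10⁻⁵ × sin 44° = 1.01×10⁻⁴ s⁻¹
In the Southern Hemisphere f is negative: f = −1.01×10⁻⁴ s⁻¹.
Component geostrophic relations (x east, y north):
u_g = −(1/(fρ)) ∂P/∂y,  v_g = (1/(fρ)) ∂P/∂x
u_g = −(1.1×10⁻³)/(−1.01×10⁻⁴ × 1.11) = 9.78 m/s;  v_g = (3.1×10⁻³)/(−1.01×10⁻⁴ × 1.11) = −27.6 m/s
|V_g| = √(u_g² + v_g²) = 29.3 m/s

29.3 m/s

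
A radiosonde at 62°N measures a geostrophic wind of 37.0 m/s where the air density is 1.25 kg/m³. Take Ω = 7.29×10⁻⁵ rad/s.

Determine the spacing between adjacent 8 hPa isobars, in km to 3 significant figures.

Coriolis parameter at 62°N:
f = 2Ω sin φ = 2 × 7.29×10⁻⁵ × sin 62° = 1.29×10⁻⁴ s⁻¹
Geostrophic balance rearranged: |∂P/∂n| = f ρ V_g
|∂P/∂n| = 1.29×10⁻⁴ × 1.25 × 37.0 = 5.95×10⁻³ Pa/m
Isobar spacing: Δn = ΔP/|∂P/∂n| = 800 Pa / 5.95×10⁻³ Pa/m = 134365 m ≈ 134 km

134 km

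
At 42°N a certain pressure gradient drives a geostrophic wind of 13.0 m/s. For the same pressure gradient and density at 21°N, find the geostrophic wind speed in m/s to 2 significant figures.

With the same pressure gradient and density, V_g ∝ 1/f ∝ 1/sin φ.
V₂ = V₁ · sin φ₁ / sin φ₂ = 13.0 × sin 42° / sin 21°
V₂ = 13.0 × 0.6691/0.3584 = 24 m/s

24 m/s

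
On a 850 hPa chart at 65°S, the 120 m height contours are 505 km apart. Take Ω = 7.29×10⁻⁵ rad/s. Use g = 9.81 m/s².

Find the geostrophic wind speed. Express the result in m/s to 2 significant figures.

18 m/s

Coriolis parameter at 65°S:
f = 2Ω sin φ = 2 × 7.29×10⁻⁵ × sin 65° = 1.32×10⁻⁴ s⁻¹
Height gradient: |∂Z/∂n| = 120 m / 505000 m = 2.38×10⁻⁴
On a pressure surface, geostrophic balance gives V_g = (g/f)|∂Z/∂n|:
V_g = 9.81 × 2.38×10⁻⁴ / 1.32×10⁻⁴ = 17.6 m/s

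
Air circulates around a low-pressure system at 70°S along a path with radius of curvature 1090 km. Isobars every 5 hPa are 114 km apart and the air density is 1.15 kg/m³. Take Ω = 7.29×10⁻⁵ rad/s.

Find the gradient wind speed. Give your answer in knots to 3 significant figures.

46.6 knots

Coriolis parameter at 70°S:
f = 2Ω sin φ = 2 × 7.29×10⁻⁵ × sin 70° = 1.37×10⁻⁴ s⁻¹
Pressure gradient: |∂P/∂n| = 500 Pa / 114000 m = 4.39×10⁻³ Pa/m
Geostrophic speed: V_g = |∂P/∂n|/(fρ) = 4.39×10⁻³/(1.37×10⁻⁴ × 1.15) = 27.8 m/s
Around a low, centrifugal force acts outward with Coriolis, so pressure-gradient force balances both:
(1/ρ)|∂P/∂n| = fV + V²/R  →  V² + fR·V − fR·V_g = 0
With fR = 1.37×10⁻⁴ × 1090×10³ m = 149 m/s:
V = [−fR + √((fR)² + 4 fR V_g)]/2 = [−149 + √(149² + 4×149×27.8)]/2 = 24 m/s
Subgeostrophic (V < V_g = 27.8 m/s), as expected around a low.
Converting: 24 m/s × 1.944 = 46.6 knots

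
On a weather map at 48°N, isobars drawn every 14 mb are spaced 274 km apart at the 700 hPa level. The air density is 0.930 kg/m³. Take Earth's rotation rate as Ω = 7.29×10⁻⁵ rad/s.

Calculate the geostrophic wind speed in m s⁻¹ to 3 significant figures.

50.7 m s⁻¹

Coriolis parameter at 48°N:
f = 2Ω sin φ = 2 × 7.29×10⁻⁵ × sin 48° = 1.08×10⁻⁴ s⁻¹
Pressure gradient: |∂P/∂n| = 1400 Pa / 274000 m = 5.11×10⁻³ Pa/m
Geostrophic balance (pressure-gradient force = Coriolis force):
V_g = (1/(fρ)) |∂P/∂n| = 5.11×10⁻³ / (1.08×10⁻⁴ × 0.930) = 50.7 m/s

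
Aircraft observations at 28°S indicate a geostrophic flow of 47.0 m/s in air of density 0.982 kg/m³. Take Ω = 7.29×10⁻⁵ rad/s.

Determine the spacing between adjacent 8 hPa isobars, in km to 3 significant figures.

Coriolis parameter at 28°S:
f = 2Ω sin φ = 2 × 7.29×10⁻⁵ × sin 28° = 6.84×10⁻⁵ s⁻¹
Geostrophic balance rearranged: |∂P/∂n| = f ρ V_g
|∂P/∂n| = 6.84×10⁻⁵ × 0.982 × 47.0 = 3.16×10⁻³ Pa/m
Isobar spacing: Δn = ΔP/|∂P/∂n| = 800 Pa / 3.16×10⁻³ Pa/m = 253229 m ≈ 253 km

253 km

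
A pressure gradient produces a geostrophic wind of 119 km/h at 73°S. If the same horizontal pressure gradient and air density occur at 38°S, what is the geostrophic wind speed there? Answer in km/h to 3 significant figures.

185 km/h

With the same pressure gradient and density, V_g ∝ 1/f ∝ 1/sin φ.
V₂ = V₁ · sin φ₁ / sin φ₂ = 119 × sin 73° / sin 38°
V₂ = 119 × 0.9563/0.6157 = 185 km/h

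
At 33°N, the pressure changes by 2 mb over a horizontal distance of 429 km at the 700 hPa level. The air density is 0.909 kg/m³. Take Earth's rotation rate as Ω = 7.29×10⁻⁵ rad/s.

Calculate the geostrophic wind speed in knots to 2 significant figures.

13 knots

Coriolis parameter at 33°N:
f = 2Ω sin φ = 2 × 7.29×10⁻⁵ × sin 33° = 7.94×10⁻⁵ s⁻¹
Pressure gradient: |∂P/∂n| = 200 Pa / 429000 m = 4.66×10⁻⁴ Pa/m
Geostrophic balance (pressure-gradient force = Coriolis force):
V_g = (1/(fρ)) |∂P/∂n| = 4.66×10⁻⁴ / (7.94×10⁻⁵ × 0.909) = 6.46 m/s
Converting: 6.46 m/s × 1.944 = 13 knots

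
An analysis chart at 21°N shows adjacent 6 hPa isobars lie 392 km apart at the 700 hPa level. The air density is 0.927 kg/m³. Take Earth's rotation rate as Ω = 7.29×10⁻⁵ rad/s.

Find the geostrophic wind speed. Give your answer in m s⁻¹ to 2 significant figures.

32 m s⁻¹

Coriolis parameter at 21°N:
f = 2Ω sin φ = 2 × 7.29×10⁻⁵ × sin 21° = 5.23×10⁻⁵ s⁻¹
Pressure gradient: |∂P/∂n| = 600 Pa / 392000 m = 1.53×10⁻³ Pa/m
Geostrophic balance (pressure-gradient force = Coriolis force):
V_g = (1/(fρ)) |∂P/∂n| = 1.53×10⁻³ / (5.23×10⁻⁵ × 0.927) = 31.6 m/s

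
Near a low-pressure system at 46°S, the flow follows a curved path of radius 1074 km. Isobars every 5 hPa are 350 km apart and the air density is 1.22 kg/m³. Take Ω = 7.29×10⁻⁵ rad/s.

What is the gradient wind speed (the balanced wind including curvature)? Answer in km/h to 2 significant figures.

37 km/h

Coriolis parameter at 46°S:
f = 2Ω sin φ = 2 × 7.29×10⁻⁵ × sin 46° = 1.05×10⁻⁴ s⁻¹
Pressure gradient: |∂P/∂n| = 500 Pa / 350000 m = 1.43×10⁻³ Pa/m
Geostrophic speed: V_g = |∂P/∂n|/(fρ) = 1.43×10⁻³/(1.05×10⁻⁴ × 1.22) = 11.2 m/s
Around a low, centrifugal force acts outward with Coriolis, so pressure-gradient force balances both:
(1/ρ)|∂P/∂n| = fV + V²/R  →  V² + fR·V − fR·V_g = 0
With fR = 1.05×10⁻⁴ × 1074×10³ m = 113 m/s:
V = [−fR + √((fR)² + 4 fR V_g)]/2 = [−113 + √(113² + 4×113×11.2)]/2 = 10.2 m/s
Subgeostrophic (V < V_g = 11.2 m/s), as expected around a low.
Converting: 10.2 m/s × 3.6 = 37 km/h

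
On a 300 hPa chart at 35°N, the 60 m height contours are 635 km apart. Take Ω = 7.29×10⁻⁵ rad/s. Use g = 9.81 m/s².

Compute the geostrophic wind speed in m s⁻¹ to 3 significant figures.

Coriolis parameter at 35°N:
f = 2Ω sin φ = 2 × 7.29×10⁻⁵ × sin 35° = 8.36×10⁻⁵ s⁻¹
Height gradient: |∂Z/∂n| = 60 m / 635000 m = 9.45×10⁻⁵
On a pressure surface, geostrophic balance gives V_g = (g/f)|∂Z/∂n|:
V_g = 9.81 × 9.45×10⁻⁵ / 8.36×10⁻⁵ = 11.1 m/s

11.1 m s⁻¹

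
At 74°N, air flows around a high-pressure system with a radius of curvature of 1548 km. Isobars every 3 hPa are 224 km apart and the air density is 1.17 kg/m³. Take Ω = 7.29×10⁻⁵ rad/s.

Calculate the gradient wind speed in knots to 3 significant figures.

Coriolis parameter at 74°N:
f = 2Ω sin φ = 2 × 7.29×10⁻⁵ × sin 74° = 1.40×10⁻⁴ s⁻¹
Pressure gradient: |∂P/∂n| = 300 Pa / 224000 m = 1.34×10⁻³ Pa/m
Geostrophic speed: V_g = |∂P/∂n|/(fρ) = 1.34×10⁻³/(1.40×10⁻⁴ × 1.17) = 8.17 m/s
Around a high, pressure-gradient force acts outward with centrifugal, so Coriolis balances both:
fV = (1/ρ)|∂P/∂n| + V²/R  →  V² − fR·V + fR·V_g = 0
With fR = 1.40×10⁻⁴ × 1548×10³ m = 217 m/s:
V = [fR − √((fR)² − 4 fR V_g)]/2 = [217 − √(217² − 4×217×8.17)]/2 = 8.5 m/s
Supergeostrophic (V > V_g = 8.17 m/s), as expected around a high.
Converting: 8.5 m/s × 1.944 = 16.5 knots

16.5 knots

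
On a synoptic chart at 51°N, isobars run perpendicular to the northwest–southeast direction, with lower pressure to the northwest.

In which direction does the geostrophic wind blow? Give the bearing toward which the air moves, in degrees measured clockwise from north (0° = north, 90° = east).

The pressure-gradient force points toward the northwest (bearing 315°).
Geostrophic balance: in the Northern Hemisphere the Coriolis force deflects motion to the right, so the geostrophic wind blows 90° to the right of the pressure-gradient force (low pressure on the left).
Rotating 315° by 90° clockwise gives 045° — the wind blows toward the northeast.

045°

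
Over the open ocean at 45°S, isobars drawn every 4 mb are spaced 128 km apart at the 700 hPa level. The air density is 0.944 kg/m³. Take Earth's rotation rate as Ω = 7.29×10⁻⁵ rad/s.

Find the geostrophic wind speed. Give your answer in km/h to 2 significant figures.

120 km/h

Coriolis parameter at 45°S:
f = 2Ω sin φ = 2 × 7.29×10⁻⁵ × sin 45° = 1.03×10⁻⁴ s⁻¹
Pressure gradient: |∂P/∂n| = 400 Pa / 128000 m = 3.12×10⁻³ Pa/m
Geostrophic balance (pressure-gradient force = Coriolis force):
V_g = (1/(fρ)) |∂P/∂n| = 3.12×10⁻³ / (1.03×10⁻⁴ × 0.944) = 32.1 m/s
Converting: 32.1 m/s × 3.6 = 120 km/h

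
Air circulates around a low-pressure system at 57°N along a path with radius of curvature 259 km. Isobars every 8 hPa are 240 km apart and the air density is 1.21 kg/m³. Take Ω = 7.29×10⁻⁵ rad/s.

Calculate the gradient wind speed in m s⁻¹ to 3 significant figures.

15.2 m s⁻¹

Coriolis parameter at 57°N:
f = 2Ω sin φ = 2 × 7.29×10⁻⁵ × sin 57° = 1.22×10⁻⁴ s⁻¹
Pressure gradient: |∂P/∂n| = 800 Pa / 240000 m = 3.33×10⁻³ Pa/m
Geostrophic speed: V_g = |∂P/∂n|/(fρ) = 3.33×10⁻³/(1.22×10⁻⁴ × 1.21) = 22.5 m/s
Around a low, centrifugal force acts outward with Coriolis, so pressure-gradient force balances both:
(1/ρ)|∂P/∂n| = fV + V²/R  →  V² + fR·V − fR·V_g = 0
With fR = 1.22×10⁻⁴ × 259×10³ m = 31.7 m/s:
V = [−fR + √((fR)² + 4 fR V_g)]/2 = [−31.7 + √(31.7² + 4×31.7×22.5)]/2 = 15.2 m/s
Subgeostrophic (V < V_g = 22.5 m/s), as expected around a low.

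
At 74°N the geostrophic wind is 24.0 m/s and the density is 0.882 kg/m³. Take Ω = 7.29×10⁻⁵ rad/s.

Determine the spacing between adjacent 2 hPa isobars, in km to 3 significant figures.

67.4 km

Coriolis parameter at 74°N:
f = 2Ω sin φ = 2 × 7.29×10⁻⁵ × sin 74° = 1.40×10⁻⁴ s⁻¹
Geostrophic balance rearranged: |∂P/∂n| = f ρ V_g
|∂P/∂n| = 1.40×10⁻⁴ × 0.882 × 24.0 = 2.97×10⁻³ Pa/m
Isobar spacing: Δn = ΔP/|∂P/∂n| = 200 Pa / 2.97×10⁻³ Pa/m = 67414 m ≈ 67.4 km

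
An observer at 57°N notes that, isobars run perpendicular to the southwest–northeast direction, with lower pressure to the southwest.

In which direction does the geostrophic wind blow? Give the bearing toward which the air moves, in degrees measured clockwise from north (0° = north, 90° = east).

315°

The pressure-gradient force points toward the southwest (bearing 225°).
Geostrophic balance: in the Northern Hemisphere the Coriolis force deflects motion to the right, so the geostrophic wind blows 90° to the right of the pressure-gradient force (low pressure on the left).
Rotating 225° by 90° clockwise gives 315° — the wind blows toward the northwest.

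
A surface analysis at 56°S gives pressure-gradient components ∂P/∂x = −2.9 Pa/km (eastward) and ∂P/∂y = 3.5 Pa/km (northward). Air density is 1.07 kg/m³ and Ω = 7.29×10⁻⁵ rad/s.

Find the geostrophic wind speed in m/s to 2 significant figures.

Coriolis parameter at 56°S:
f = 2Ω sin φ = 2 × 7.29×10⁻⁵ × sin 56° = 1.21×10⁻⁴ s⁻¹
In the Southern Hemisphere f is negative: f = −1.21×10⁻⁴ s⁻¹.
Component geostrophic relations (x east, y north):
u_g = −(1/(fρ)) ∂P/∂y,  v_g = (1/(fρ)) ∂P/∂x
u_g = −(3.5×10⁻³)/(−1.21×10⁻⁴ × 1.07) = 27.1 m/s;  v_g = (−2.9×10⁻³)/(−1.21×10⁻⁴ × 1.07) = 22.4 m/s
|V_g| = √(u_g² + v_g²) = 35.1 m/s

35 m/s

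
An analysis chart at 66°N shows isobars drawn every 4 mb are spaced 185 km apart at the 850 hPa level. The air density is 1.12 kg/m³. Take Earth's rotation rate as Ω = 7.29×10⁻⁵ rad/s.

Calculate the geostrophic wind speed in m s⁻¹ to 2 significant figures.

Coriolis parameter at 66°N:
f = 2Ω sin φ = 2 × 7.29×10⁻⁵ × sin 66° = 1.33×10⁻⁴ s⁻¹
Pressure gradient: |∂P/∂n| = 400 Pa / 185000 m = 2.16×10⁻³ Pa/m
Geostrophic balance (pressure-gradient force = Coriolis force):
V_g = (1/(fρ)) |∂P/∂n| = 2.16×10⁻³ / (1.33×10⁻⁴ × 1.12) = 14.5 m/s

14 m s⁻¹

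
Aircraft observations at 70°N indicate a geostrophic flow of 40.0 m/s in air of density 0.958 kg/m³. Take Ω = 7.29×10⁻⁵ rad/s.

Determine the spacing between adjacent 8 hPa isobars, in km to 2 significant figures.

Coriolis parameter at 70°N:
f = 2Ω sin φ = 2 × 7.29×10⁻⁵ × sin 70° = 1.37×10⁻⁴ s⁻¹
Geostrophic balance rearranged: |∂P/∂n| = f ρ V_g
|∂P/∂n| = 1.37×10⁻⁴ × 0.958 × 40.0 = 5.25×10⁻³ Pa/m
Isobar spacing: Δn = ΔP/|∂P/∂n| = 800 Pa / 5.25×10⁻³ Pa/m = 152378 m ≈ 150 km

150 km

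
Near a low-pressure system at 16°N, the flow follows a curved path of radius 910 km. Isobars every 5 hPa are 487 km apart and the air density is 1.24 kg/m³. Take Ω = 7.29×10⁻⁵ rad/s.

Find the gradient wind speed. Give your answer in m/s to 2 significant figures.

Coriolis parameter at 16°N:
f = 2Ω sin φ = 2 × 7.29×10⁻⁵ × sin 16° = 4.02×10⁻⁵ s⁻¹
Pressure gradient: |∂P/∂n| = 500 Pa / 487000 m = 1.03×10⁻³ Pa/m
Geostrophic speed: V_g = |∂P/∂n|/(fρ) = 1.03×10⁻³/(4.02×10⁻⁵ × 1.24) = 20.6 m/s
Around a low, centrifugal force acts outward with Coriolis, so pressure-gradient force balances both:
(1/ρ)|∂P/∂n| = fV + V²/R  →  V² + fR·V − fR·V_g = 0
With fR = 4.02×10⁻⁵ × 910×10³ m = 36.6 m/s:
V = [−fR + √((fR)² + 4 fR V_g)]/2 = [−36.6 + √(36.6² + 4×36.6×20.6)]/2 = 14.7 m/s
Subgeostrophic (V < V_g = 20.6 m/s), as expected around a low.

15 m/s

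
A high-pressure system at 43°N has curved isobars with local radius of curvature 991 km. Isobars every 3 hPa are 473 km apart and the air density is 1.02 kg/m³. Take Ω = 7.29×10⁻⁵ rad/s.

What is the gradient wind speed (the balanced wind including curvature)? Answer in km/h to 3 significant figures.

Coriolis parameter at 43°N:
f = 2Ω sin φ = 2 × 7.29×10⁻⁵ × sin 43° = 9.94×10⁻⁵ s⁻¹
Pressure gradient: |∂P/∂n| = 300 Pa / 473000 m = 6.34×10⁻⁴ Pa/m
Geostrophic speed: V_g = |∂P/∂n|/(fρ) = 6.34×10⁻⁴/(9.94×10⁻⁵ × 1.02) = 6.25 m/s
Around a high, pressure-gradient force acts outward with centrifugal, so Coriolis balances both:
fV = (1/ρ)|∂P/∂n| + V²/R  →  V² − fR·V + fR·V_g = 0
With fR = 9.94×10⁻⁵ × 991×10³ m = 98.5 m/s:
V = [fR − √((fR)² − 4 fR V_g)]/2 = [98.5 − √(98.5² − 4×98.5×6.25)]/2 = 6.71 m/s
Supergeostrophic (V > V_g = 6.25 m/s), as expected around a high.
Converting: 6.71 m/s × 3.6 = 24.2 km/h

24.2 km/h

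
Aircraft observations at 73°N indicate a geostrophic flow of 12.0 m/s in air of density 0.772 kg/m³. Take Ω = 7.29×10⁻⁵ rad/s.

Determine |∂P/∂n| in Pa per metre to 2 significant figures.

Coriolis parameter at 73°N:
f = 2Ω sin φ = 2 × 7.29×10⁻⁵ × sin 73° = 1.39×10⁻⁴ s⁻¹
Geostrophic balance rearranged: |∂P/∂n| = f ρ V_g
|∂P/∂n| = 1.39×10⁻⁴ × 0.772 × 12.0 = 1.29×10⁻³ Pa/m

1.3×10⁻³ Pa/m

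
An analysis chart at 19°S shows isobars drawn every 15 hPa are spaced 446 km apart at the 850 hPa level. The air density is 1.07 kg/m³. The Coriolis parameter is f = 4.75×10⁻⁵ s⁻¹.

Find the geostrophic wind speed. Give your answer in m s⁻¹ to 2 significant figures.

66 m s⁻¹

Pressure gradient: |∂P/∂n| = 1500 Pa / 446000 m = 3.36×10⁻³ Pa/m
Geostrophic balance (pressure-gradient force = Coriolis force):
V_g = (1/(fρ)) |∂P/∂n| = 3.36×10⁻³ / (4.75×10⁻⁵ × 1.07) = 66.2 m/s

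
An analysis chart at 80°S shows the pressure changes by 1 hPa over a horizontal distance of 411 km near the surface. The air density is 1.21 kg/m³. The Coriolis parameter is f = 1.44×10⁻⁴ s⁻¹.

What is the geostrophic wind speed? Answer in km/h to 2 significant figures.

Pressure gradient: |∂P/∂n| = 100 Pa / 411000 m = 2.43×10⁻⁴ Pa/m
Geostrophic balance (pressure-gradient force = Coriolis force):
V_g = (1/(fρ)) |∂P/∂n| = 2.43×10⁻⁴ / (1.44×10⁻⁴ × 1.21) = 1.40 m/s
Converting: 1.40 m/s × 3.6 = 5.0 km/h

5.0 km/h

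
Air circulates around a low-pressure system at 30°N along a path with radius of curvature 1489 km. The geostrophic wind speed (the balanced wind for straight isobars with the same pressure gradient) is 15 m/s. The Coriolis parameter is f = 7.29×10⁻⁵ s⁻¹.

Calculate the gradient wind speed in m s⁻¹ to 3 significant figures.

Around a low, centrifugal force acts outward with Coriolis, so pressure-gradient force balances both:
(1/ρ)|∂P/∂n| = fV + V²/R  →  V² + fR·V − fR·V_g = 0
With fR = 7.29×10⁻⁵ × 1489×10³ m = 109 m/s:
V = [−fR + √((fR)² + 4 fR V_g)]/2 = [−109 + √(109² + 4×109×15)]/2 = 13.4 m/s
Subgeostrophic (V < V_g = 15 m/s), as expected around a low.

13.4 m s⁻¹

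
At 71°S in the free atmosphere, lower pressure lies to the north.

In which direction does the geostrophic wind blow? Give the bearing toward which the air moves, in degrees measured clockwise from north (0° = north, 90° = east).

270°

The pressure-gradient force points toward the north (bearing 000°).
Geostrophic balance: in the Southern Hemisphere the Coriolis force deflects motion to the left, so the geostrophic wind blows 90° to the left of the pressure-gradient force (low pressure on the right).
Rotating 000° by 90° counterclockwise gives 270° — the wind blows toward the west.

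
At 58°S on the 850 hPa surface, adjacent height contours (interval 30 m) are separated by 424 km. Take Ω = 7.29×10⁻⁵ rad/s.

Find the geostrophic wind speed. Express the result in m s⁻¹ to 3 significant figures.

Coriolis parameter at 58°S:
f = 2Ω sin φ = 2 × 7.29×10⁻⁵ × sin 58° = 1.24×10⁻⁴ s⁻¹
Height gradient: |∂Z/∂n| = 30 m / 424000 m = 7.08×10⁻⁵
On a pressure surface, geostrophic balance gives V_g = (g/f)|∂Z/∂n|:
V_g = 9.81 × 7.08×10⁻⁵ / 1.24×10⁻⁴ = 5.61 m/s

5.61 m s⁻¹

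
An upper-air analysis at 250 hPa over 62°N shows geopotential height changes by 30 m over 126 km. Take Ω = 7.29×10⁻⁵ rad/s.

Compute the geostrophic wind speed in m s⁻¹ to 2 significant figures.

Coriolis parameter at 62°N:
f = 2Ω sin φ = 2 × 7.29×10⁻⁵ × sin 62° = 1.29×10⁻⁴ s⁻¹
Height gradient: |∂Z/∂n| = 30 m / 126000 m = 2.38×10⁻⁴
On a pressure surface, geostrophic balance gives V_g = (g/f)|∂Z/∂n|:
V_g = 9.81 × 2.38×10⁻⁴ / 1.29×10⁻⁴ = 18.1 m/s

18 m s⁻¹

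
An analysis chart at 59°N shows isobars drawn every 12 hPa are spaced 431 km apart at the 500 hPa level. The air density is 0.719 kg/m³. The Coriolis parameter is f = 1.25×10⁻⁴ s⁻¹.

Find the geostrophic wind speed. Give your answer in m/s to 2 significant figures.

31 m/s

Pressure gradient: |∂P/∂n| = 1200 Pa / 431000 m = 2.78×10⁻³ Pa/m
Geostrophic balance (pressure-gradient force = Coriolis force):
V_g = (1/(fρ)) |∂P/∂n| = 2.78×10⁻³ / (1.25×10⁻⁴ × 0.719) = 31.0 m/s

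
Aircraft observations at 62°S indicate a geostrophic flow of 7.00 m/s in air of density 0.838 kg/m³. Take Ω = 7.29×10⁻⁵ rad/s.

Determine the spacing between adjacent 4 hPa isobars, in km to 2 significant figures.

Coriolis parameter at 62°S:
f = 2Ω sin φ = 2 × 7.29×10⁻⁵ × sin 62° = 1.29×10⁻⁴ s⁻¹
Geostrophic balance rearranged: |∂P/∂n| = f ρ V_g
|∂P/∂n| = 1.29×10⁻⁴ × 0.838 × 7.00 = 7.55×10⁻⁴ Pa/m
Isobar spacing: Δn = ΔP/|∂P/∂n| = 400 Pa / 7.55×10⁻⁴ Pa/m = 529695 m ≈ 530 km

530 km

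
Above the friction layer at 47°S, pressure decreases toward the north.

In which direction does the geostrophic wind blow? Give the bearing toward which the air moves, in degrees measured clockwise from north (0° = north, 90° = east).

270°

The pressure-gradient force points toward the north (bearing 000°).
Geostrophic balance: in the Southern Hemisphere the Coriolis force deflects motion to the left, so the geostrophic wind blows 90° to the left of the pressure-gradient force (low pressure on the right).
Rotating 000° by 90° counterclockwise gives 270° — the wind blows toward the west.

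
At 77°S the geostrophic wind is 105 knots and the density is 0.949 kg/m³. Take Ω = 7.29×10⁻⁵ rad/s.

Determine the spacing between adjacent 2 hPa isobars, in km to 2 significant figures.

Coriolis parameter at 77°S:
f = 2Ω sin φ = 2 × 7.29×10⁻⁵ × sin 77° = 1.42×10⁻⁴ s⁻¹
Wind speed in SI: 105 knots = 54.0 m/s
Geostrophic balance rearranged: |∂P/∂n| = f ρ V_g
|∂P/∂n| = 1.42×10⁻⁴ × 0.949 × 54.0 = 7.28×10⁻³ Pa/m
Isobar spacing: Δn = ΔP/|∂P/∂n| = 200 Pa / 7.28×10⁻³ Pa/m = 27463 m ≈ 27 km

27 km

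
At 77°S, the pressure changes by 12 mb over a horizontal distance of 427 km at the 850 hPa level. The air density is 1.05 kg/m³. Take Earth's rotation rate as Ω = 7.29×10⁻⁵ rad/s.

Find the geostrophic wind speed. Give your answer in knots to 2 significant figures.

Coriolis parameter at 77°S:
f = 2Ω sin φ = 2 × 7.29×10⁻⁵ × sin 77° = 1.42×10⁻⁴ s⁻¹
Pressure gradient: |∂P/∂n| = 1200 Pa / 427000 m = 2.81×10⁻³ Pa/m
Geostrophic balance (pressure-gradient force = Coriolis force):
V_g = (1/(fρ)) |∂P/∂n| = 2.81×10⁻³ / (1.42×10⁻⁴ × 1.05) = 18.8 m/s
Converting: 18.8 m/s × 1.944 = 37 knots

37 knots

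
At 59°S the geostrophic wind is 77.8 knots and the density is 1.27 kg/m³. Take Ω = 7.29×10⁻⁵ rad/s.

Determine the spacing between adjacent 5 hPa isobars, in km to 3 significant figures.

78.7 km

Coriolis parameter at 59°S:
f = 2Ω sin φ = 2 × 7.29×10⁻⁵ × sin 59° = 1.25×10⁻⁴ s⁻¹
Wind speed in SI: 77.8 knots = 40.0 m/s
Geostrophic balance rearranged: |∂P/∂n| = f ρ V_g
|∂P/∂n| = 1.25×10⁻⁴ × 1.27 × 40.0 = 6.35×10⁻³ Pa/m
Isobar spacing: Δn = ΔP/|∂P/∂n| = 500 Pa / 6.35×10⁻³ Pa/m = 78709 m ≈ 78.7 km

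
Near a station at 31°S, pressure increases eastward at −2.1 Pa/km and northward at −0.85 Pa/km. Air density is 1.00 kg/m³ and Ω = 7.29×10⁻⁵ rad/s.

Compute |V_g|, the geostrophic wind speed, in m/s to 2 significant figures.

30 m/s

Coriolis parameter at 31°S:
f = 2Ω sin φ = 2 × 7.29×10⁻⁵ × sin 31° = 7.51×10⁻⁵ s⁻¹
In the Southern Hemisphere f is negative: f = −7.51×10⁻⁵ s⁻¹.
Component geostrophic relations (x east, y north):
u_g = −(1/(fρ)) ∂P/∂y,  v_g = (1/(fρ)) ∂P/∂x
u_g = −(−0.85×10⁻³)/(−7.51×10⁻⁵ × 1.00) = −11.3 m/s;  v_g = (−2.1×10⁻³)/(−7.51×10⁻⁵ × 1.00) = 28.0 m/s
|V_g| = √(u_g² + v_g²) = 30.2 m/s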